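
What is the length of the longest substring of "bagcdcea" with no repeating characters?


Input: "bagcdcea"
Sliding window (track last position of each char):
  Position 0 ('b'): window [0,0] length 1 -- new best
  Position 1 ('a'): window [0,1] length 2 -- new best
  Position 2 ('g'): window [0,2] length 3 -- new best
  Position 3 ('c'): window [0,3] length 4 -- new best
  Position 4 ('d'): window [0,4] length 5 -- new best
  Position 5 ('c'): repeat (last at 3), move window start to 4
  Position 5 ('c'): window [4,5] length 2
  Position 6 ('e'): window [4,6] length 3
  Position 7 ('a'): window [4,7] length 4
Longest substring with no repeats: "bagcd" with length 5

5


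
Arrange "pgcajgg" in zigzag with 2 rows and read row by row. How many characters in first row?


Zigzag "pgcajgg" into 2 rows:
Placing characters:
  'p' => row 0
  'g' => row 1
  'c' => row 0
  'a' => row 1
  'j' => row 0
  'g' => row 1
  'g' => row 0
Rows:
  Row 0: "pcjg"
  Row 1: "gag"
First row length: 4

4


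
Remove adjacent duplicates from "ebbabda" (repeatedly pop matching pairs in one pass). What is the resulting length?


Input: ebbabda
Stack-based adjacent duplicate removal:
  Read 'e': push. Stack: e
  Read 'b': push. Stack: eb
  Read 'b': matches stack top 'b' => pop. Stack: e
  Read 'a': push. Stack: ea
  Read 'b': push. Stack: eab
  Read 'd': push. Stack: eabd
  Read 'a': push. Stack: eabda
Final stack: "eabda" (length 5)

5


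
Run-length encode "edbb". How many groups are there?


Input: edbb
Scanning for consecutive runs:
  Group 1: 'e' x 1 (positions 0-0)
  Group 2: 'd' x 1 (positions 1-1)
  Group 3: 'b' x 2 (positions 2-3)
Total groups: 3

3


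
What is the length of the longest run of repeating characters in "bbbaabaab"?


Input: "bbbaabaab"
Scanning for longest run:
  Position 1 ('b'): continues run of 'b', length=2
  Position 2 ('b'): continues run of 'b', length=3
  Position 3 ('a'): new char, reset run to 1
  Position 4 ('a'): continues run of 'a', length=2
  Position 5 ('b'): new char, reset run to 1
  Position 6 ('a'): new char, reset run to 1
  Position 7 ('a'): continues run of 'a', length=2
  Position 8 ('b'): new char, reset run to 1
Longest run: 'b' with length 3

3


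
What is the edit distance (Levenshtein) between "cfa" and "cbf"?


Computing edit distance: "cfa" -> "cbf"
DP table:
           c    b    f
      0    1    2    3
  c   1    0    1    2
  f   2    1    1    1
  a   3    2    2    2
Edit distance = dp[3][3] = 2

2


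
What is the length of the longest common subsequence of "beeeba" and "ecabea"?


LCS of "beeeba" and "ecabea"
DP table:
           e    c    a    b    e    a
      0    0    0    0    0    0    0
  b   0    0    0    0    1    1    1
  e   0    1    1    1    1    2    2
  e   0    1    1    1    1    2    2
  e   0    1    1    1    1    2    2
  b   0    1    1    1    2    2    2
  a   0    1    1    2    2    2    3
LCS length = dp[6][6] = 3

3


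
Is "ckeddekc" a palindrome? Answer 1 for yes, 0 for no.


Input: ckeddekc
Reversed: ckeddekc
  Compare pos 0 ('c') with pos 7 ('c'): match
  Compare pos 1 ('k') with pos 6 ('k'): match
  Compare pos 2 ('e') with pos 5 ('e'): match
  Compare pos 3 ('d') with pos 4 ('d'): match
Result: palindrome

1


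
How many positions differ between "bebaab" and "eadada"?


Comparing "bebaab" and "eadada" position by position:
  Position 0: 'b' vs 'e' => DIFFER
  Position 1: 'e' vs 'a' => DIFFER
  Position 2: 'b' vs 'd' => DIFFER
  Position 3: 'a' vs 'a' => same
  Position 4: 'a' vs 'd' => DIFFER
  Position 5: 'b' vs 'a' => DIFFER
Positions that differ: 5

5


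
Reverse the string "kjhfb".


Input: kjhfb
Reading characters right to left:
  Position 4: 'b'
  Position 3: 'f'
  Position 2: 'h'
  Position 1: 'j'
  Position 0: 'k'
Reversed: bfhjk

bfhjk


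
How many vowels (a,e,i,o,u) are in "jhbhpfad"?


Input: jhbhpfad
Checking each character:
  'j' at position 0: consonant
  'h' at position 1: consonant
  'b' at position 2: consonant
  'h' at position 3: consonant
  'p' at position 4: consonant
  'f' at position 5: consonant
  'a' at position 6: vowel (running total: 1)
  'd' at position 7: consonant
Total vowels: 1

1


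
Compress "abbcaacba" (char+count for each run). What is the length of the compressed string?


Input: abbcaacba
Runs:
  'a' x 1 => "a1"
  'b' x 2 => "b2"
  'c' x 1 => "c1"
  'a' x 2 => "a2"
  'c' x 1 => "c1"
  'b' x 1 => "b1"
  'a' x 1 => "a1"
Compressed: "a1b2c1a2c1b1a1"
Compressed length: 14

14


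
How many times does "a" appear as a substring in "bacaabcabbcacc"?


Searching for "a" in "bacaabcabbcacc"
Scanning each position:
  Position 0: "b" => no
  Position 1: "a" => MATCH
  Position 2: "c" => no
  Position 3: "a" => MATCH
  Position 4: "a" => MATCH
  Position 5: "b" => no
  Position 6: "c" => no
  Position 7: "a" => MATCH
  Position 8: "b" => no
  Position 9: "b" => no
  Position 10: "c" => no
  Position 11: "a" => MATCH
  Position 12: "c" => no
  Position 13: "c" => no
Total occurrences: 5

5


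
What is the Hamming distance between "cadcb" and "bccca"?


Comparing "cadcb" and "bccca" position by position:
  Position 0: 'c' vs 'b' => differ
  Position 1: 'a' vs 'c' => differ
  Position 2: 'd' vs 'c' => differ
  Position 3: 'c' vs 'c' => same
  Position 4: 'b' vs 'a' => differ
Total differences (Hamming distance): 4

4


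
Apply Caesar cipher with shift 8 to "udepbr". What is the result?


Caesar cipher: shift "udepbr" by 8
  'u' (pos 20) + 8 = pos 2 = 'c'
  'd' (pos 3) + 8 = pos 11 = 'l'
  'e' (pos 4) + 8 = pos 12 = 'm'
  'p' (pos 15) + 8 = pos 23 = 'x'
  'b' (pos 1) + 8 = pos 9 = 'j'
  'r' (pos 17) + 8 = pos 25 = 'z'
Result: clmxjz

clmxjz


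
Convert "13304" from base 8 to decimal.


Input: "13304" in base 8
Positional expansion:
  Digit '1' (value 1) x 8^4 = 4096
  Digit '3' (value 3) x 8^3 = 1536
  Digit '3' (value 3) x 8^2 = 192
  Digit '0' (value 0) x 8^1 = 0
  Digit '4' (value 4) x 8^0 = 4
Sum = 5828

5828


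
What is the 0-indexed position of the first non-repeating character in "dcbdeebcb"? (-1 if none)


Input: dcbdeebcb
Character frequencies:
  'b': 3
  'c': 2
  'd': 2
  'e': 2
Scanning left to right for freq == 1:
  Position 0 ('d'): freq=2, skip
  Position 1 ('c'): freq=2, skip
  Position 2 ('b'): freq=3, skip
  Position 3 ('d'): freq=2, skip
  Position 4 ('e'): freq=2, skip
  Position 5 ('e'): freq=2, skip
  Position 6 ('b'): freq=3, skip
  Position 7 ('c'): freq=2, skip
  Position 8 ('b'): freq=3, skip
  No unique character found => answer = -1

-1


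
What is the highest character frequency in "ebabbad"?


Input: ebabbad
Character counts:
  'a': 2
  'b': 3
  'd': 1
  'e': 1
Maximum frequency: 3

3


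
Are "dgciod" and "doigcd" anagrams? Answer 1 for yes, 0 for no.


Strings: "dgciod", "doigcd"
Sorted first:  cddgio
Sorted second: cddgio
Sorted forms match => anagrams

1


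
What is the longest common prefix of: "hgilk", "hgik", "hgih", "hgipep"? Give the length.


Words: hgilk, hgik, hgih, hgipep
  Position 0: all 'h' => match
  Position 1: all 'g' => match
  Position 2: all 'i' => match
  Position 3: ('l', 'k', 'h', 'p') => mismatch, stop
LCP = "hgi" (length 3)

3


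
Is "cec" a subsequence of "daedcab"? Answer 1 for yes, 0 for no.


Check if "cec" is a subsequence of "daedcab"
Greedy scan:
  Position 0 ('d'): no match needed
  Position 1 ('a'): no match needed
  Position 2 ('e'): no match needed
  Position 3 ('d'): no match needed
  Position 4 ('c'): matches sub[0] = 'c'
  Position 5 ('a'): no match needed
  Position 6 ('b'): no match needed
Only matched 1/3 characters => not a subsequence

0


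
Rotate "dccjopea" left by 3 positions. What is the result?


Input: "dccjopea", rotate left by 3
First 3 characters: "dcc"
Remaining characters: "jopea"
Concatenate remaining + first: "jopea" + "dcc" = "jopeadcc"

jopeadcc


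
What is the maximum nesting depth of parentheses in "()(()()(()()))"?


Input: "()(()()(()()))"
Tracking depth:
  Position 0 '(': depth becomes 1
  Position 1 ')': depth becomes 0
  Position 2 '(': depth becomes 1
  Position 3 '(': depth becomes 2
  Position 4 ')': depth becomes 1
  Position 5 '(': depth becomes 2
  Position 6 ')': depth becomes 1
  Position 7 '(': depth becomes 2
  Position 8 '(': depth becomes 3
  Position 9 ')': depth becomes 2
  Position 10 '(': depth becomes 3
  Position 11 ')': depth becomes 2
  Position 12 ')': depth becomes 1
  Position 13 ')': depth becomes 0
Maximum depth reached: 3

3


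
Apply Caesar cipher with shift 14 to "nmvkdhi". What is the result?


Caesar cipher: shift "nmvkdhi" by 14
  'n' (pos 13) + 14 = pos 1 = 'b'
  'm' (pos 12) + 14 = pos 0 = 'a'
  'v' (pos 21) + 14 = pos 9 = 'j'
  'k' (pos 10) + 14 = pos 24 = 'y'
  'd' (pos 3) + 14 = pos 17 = 'r'
  'h' (pos 7) + 14 = pos 21 = 'v'
  'i' (pos 8) + 14 = pos 22 = 'w'
Result: bajyrvw

bajyrvw


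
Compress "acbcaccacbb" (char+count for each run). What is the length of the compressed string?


Input: acbcaccacbb
Runs:
  'a' x 1 => "a1"
  'c' x 1 => "c1"
  'b' x 1 => "b1"
  'c' x 1 => "c1"
  'a' x 1 => "a1"
  'c' x 2 => "c2"
  'a' x 1 => "a1"
  'c' x 1 => "c1"
  'b' x 2 => "b2"
Compressed: "a1c1b1c1a1c2a1c1b2"
Compressed length: 18

18


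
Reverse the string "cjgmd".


Input: cjgmd
Reading characters right to left:
  Position 4: 'd'
  Position 3: 'm'
  Position 2: 'g'
  Position 1: 'j'
  Position 0: 'c'
Reversed: dmgjc

dmgjc


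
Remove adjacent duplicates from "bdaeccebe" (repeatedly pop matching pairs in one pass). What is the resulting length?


Input: bdaeccebe
Stack-based adjacent duplicate removal:
  Read 'b': push. Stack: b
  Read 'd': push. Stack: bd
  Read 'a': push. Stack: bda
  Read 'e': push. Stack: bdae
  Read 'c': push. Stack: bdaec
  Read 'c': matches stack top 'c' => pop. Stack: bdae
  Read 'e': matches stack top 'e' => pop. Stack: bda
  Read 'b': push. Stack: bdab
  Read 'e': push. Stack: bdabe
Final stack: "bdabe" (length 5)

5


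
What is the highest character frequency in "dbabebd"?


Input: dbabebd
Character counts:
  'a': 1
  'b': 3
  'd': 2
  'e': 1
Maximum frequency: 3

3


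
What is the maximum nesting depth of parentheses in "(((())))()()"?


Input: "(((())))()()"
Tracking depth:
  Position 0 '(': depth becomes 1
  Position 1 '(': depth becomes 2
  Position 2 '(': depth becomes 3
  Position 3 '(': depth becomes 4
  Position 4 ')': depth becomes 3
  Position 5 ')': depth becomes 2
  Position 6 ')': depth becomes 1
  Position 7 ')': depth becomes 0
  Position 8 '(': depth becomes 1
  Position 9 ')': depth becomes 0
  Position 10 '(': depth becomes 1
  Position 11 ')': depth becomes 0
Maximum depth reached: 4

4


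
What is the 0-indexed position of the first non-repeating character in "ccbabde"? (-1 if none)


Input: ccbabde
Character frequencies:
  'a': 1
  'b': 2
  'c': 2
  'd': 1
  'e': 1
Scanning left to right for freq == 1:
  Position 0 ('c'): freq=2, skip
  Position 1 ('c'): freq=2, skip
  Position 2 ('b'): freq=2, skip
  Position 3 ('a'): unique! => answer = 3

3


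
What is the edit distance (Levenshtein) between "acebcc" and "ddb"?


Computing edit distance: "acebcc" -> "ddb"
DP table:
           d    d    b
      0    1    2    3
  a   1    1    2    3
  c   2    2    2    3
  e   3    3    3    3
  b   4    4    4    3
  c   5    5    5    4
  c   6    6    6    5
Edit distance = dp[6][3] = 5

5


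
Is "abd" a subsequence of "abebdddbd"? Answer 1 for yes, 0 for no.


Check if "abd" is a subsequence of "abebdddbd"
Greedy scan:
  Position 0 ('a'): matches sub[0] = 'a'
  Position 1 ('b'): matches sub[1] = 'b'
  Position 2 ('e'): no match needed
  Position 3 ('b'): no match needed
  Position 4 ('d'): matches sub[2] = 'd'
  Position 5 ('d'): no match needed
  Position 6 ('d'): no match needed
  Position 7 ('b'): no match needed
  Position 8 ('d'): no match needed
All 3 characters matched => is a subsequence

1


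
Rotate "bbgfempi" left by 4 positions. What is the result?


Input: "bbgfempi", rotate left by 4
First 4 characters: "bbgf"
Remaining characters: "empi"
Concatenate remaining + first: "empi" + "bbgf" = "empibbgf"

empibbgf


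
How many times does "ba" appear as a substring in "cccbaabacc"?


Searching for "ba" in "cccbaabacc"
Scanning each position:
  Position 0: "cc" => no
  Position 1: "cc" => no
  Position 2: "cb" => no
  Position 3: "ba" => MATCH
  Position 4: "aa" => no
  Position 5: "ab" => no
  Position 6: "ba" => MATCH
  Position 7: "ac" => no
  Position 8: "cc" => no
Total occurrences: 2

2


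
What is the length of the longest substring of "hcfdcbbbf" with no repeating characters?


Input: "hcfdcbbbf"
Sliding window (track last position of each char):
  Position 0 ('h'): window [0,0] length 1 -- new best
  Position 1 ('c'): window [0,1] length 2 -- new best
  Position 2 ('f'): window [0,2] length 3 -- new best
  Position 3 ('d'): window [0,3] length 4 -- new best
  Position 4 ('c'): repeat (last at 1), move window start to 2
  Position 4 ('c'): window [2,4] length 3
  Position 5 ('b'): window [2,5] length 4
  Position 6 ('b'): repeat (last at 5), move window start to 6
  Position 6 ('b'): window [6,6] length 1
  Position 7 ('b'): repeat (last at 6), move window start to 7
  Position 7 ('b'): window [7,7] length 1
  Position 8 ('f'): window [7,8] length 2
Longest substring with no repeats: "hcfd" with length 4

4


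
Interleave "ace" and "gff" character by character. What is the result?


Interleaving "ace" and "gff":
  Position 0: 'a' from first, 'g' from second => "ag"
  Position 1: 'c' from first, 'f' from second => "cf"
  Position 2: 'e' from first, 'f' from second => "ef"
Result: agcfef

agcfef


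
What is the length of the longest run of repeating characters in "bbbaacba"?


Input: "bbbaacba"
Scanning for longest run:
  Position 1 ('b'): continues run of 'b', length=2
  Position 2 ('b'): continues run of 'b', length=3
  Position 3 ('a'): new char, reset run to 1
  Position 4 ('a'): continues run of 'a', length=2
  Position 5 ('c'): new char, reset run to 1
  Position 6 ('b'): new char, reset run to 1
  Position 7 ('a'): new char, reset run to 1
Longest run: 'b' with length 3

3


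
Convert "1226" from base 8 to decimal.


Input: "1226" in base 8
Positional expansion:
  Digit '1' (value 1) x 8^3 = 512
  Digit '2' (value 2) x 8^2 = 128
  Digit '2' (value 2) x 8^1 = 16
  Digit '6' (value 6) x 8^0 = 6
Sum = 662

662


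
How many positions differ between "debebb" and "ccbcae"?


Comparing "debebb" and "ccbcae" position by position:
  Position 0: 'd' vs 'c' => DIFFER
  Position 1: 'e' vs 'c' => DIFFER
  Position 2: 'b' vs 'b' => same
  Position 3: 'e' vs 'c' => DIFFER
  Position 4: 'b' vs 'a' => DIFFER
  Position 5: 'b' vs 'e' => DIFFER
Positions that differ: 5

5


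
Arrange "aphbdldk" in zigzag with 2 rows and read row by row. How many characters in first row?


Zigzag "aphbdldk" into 2 rows:
Placing characters:
  'a' => row 0
  'p' => row 1
  'h' => row 0
  'b' => row 1
  'd' => row 0
  'l' => row 1
  'd' => row 0
  'k' => row 1
Rows:
  Row 0: "ahdd"
  Row 1: "pblk"
First row length: 4

4


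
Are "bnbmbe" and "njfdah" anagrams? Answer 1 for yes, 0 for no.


Strings: "bnbmbe", "njfdah"
Sorted first:  bbbemn
Sorted second: adfhjn
Differ at position 0: 'b' vs 'a' => not anagrams

0


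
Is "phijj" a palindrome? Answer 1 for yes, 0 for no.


Input: phijj
Reversed: jjihp
  Compare pos 0 ('p') with pos 4 ('j'): MISMATCH
  Compare pos 1 ('h') with pos 3 ('j'): MISMATCH
Result: not a palindrome

0


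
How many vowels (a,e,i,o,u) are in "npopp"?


Input: npopp
Checking each character:
  'n' at position 0: consonant
  'p' at position 1: consonant
  'o' at position 2: vowel (running total: 1)
  'p' at position 3: consonant
  'p' at position 4: consonant
Total vowels: 1

1


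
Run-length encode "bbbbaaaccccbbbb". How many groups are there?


Input: bbbbaaaccccbbbb
Scanning for consecutive runs:
  Group 1: 'b' x 4 (positions 0-3)
  Group 2: 'a' x 3 (positions 4-6)
  Group 3: 'c' x 4 (positions 7-10)
  Group 4: 'b' x 4 (positions 11-14)
Total groups: 4

4


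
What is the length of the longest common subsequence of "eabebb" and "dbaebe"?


LCS of "eabebb" and "dbaebe"
DP table:
           d    b    a    e    b    e
      0    0    0    0    0    0    0
  e   0    0    0    0    1    1    1
  a   0    0    0    1    1    1    1
  b   0    0    1    1    1    2    2
  e   0    0    1    1    2    2    3
  b   0    0    1    1    2    3    3
  b   0    0    1    1    2    3    3
LCS length = dp[6][6] = 3

3


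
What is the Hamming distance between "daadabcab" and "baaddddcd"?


Comparing "daadabcab" and "baaddddcd" position by position:
  Position 0: 'd' vs 'b' => differ
  Position 1: 'a' vs 'a' => same
  Position 2: 'a' vs 'a' => same
  Position 3: 'd' vs 'd' => same
  Position 4: 'a' vs 'd' => differ
  Position 5: 'b' vs 'd' => differ
  Position 6: 'c' vs 'd' => differ
  Position 7: 'a' vs 'c' => differ
  Position 8: 'b' vs 'd' => differ
Total differences (Hamming distance): 6

6


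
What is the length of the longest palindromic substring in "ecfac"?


Input: "ecfac"
Checking substrings for palindromes:
  No multi-char palindromic substrings found
Longest palindromic substring: "e" with length 1

1


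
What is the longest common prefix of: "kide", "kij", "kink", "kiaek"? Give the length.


Words: kide, kij, kink, kiaek
  Position 0: all 'k' => match
  Position 1: all 'i' => match
  Position 2: ('d', 'j', 'n', 'a') => mismatch, stop
LCP = "ki" (length 2)

2


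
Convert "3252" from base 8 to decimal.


Input: "3252" in base 8
Positional expansion:
  Digit '3' (value 3) x 8^3 = 1536
  Digit '2' (value 2) x 8^2 = 128
  Digit '5' (value 5) x 8^1 = 40
  Digit '2' (value 2) x 8^0 = 2
Sum = 1706

1706


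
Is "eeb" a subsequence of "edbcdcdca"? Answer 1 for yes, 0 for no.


Check if "eeb" is a subsequence of "edbcdcdca"
Greedy scan:
  Position 0 ('e'): matches sub[0] = 'e'
  Position 1 ('d'): no match needed
  Position 2 ('b'): no match needed
  Position 3 ('c'): no match needed
  Position 4 ('d'): no match needed
  Position 5 ('c'): no match needed
  Position 6 ('d'): no match needed
  Position 7 ('c'): no match needed
  Position 8 ('a'): no match needed
Only matched 1/3 characters => not a subsequence

0


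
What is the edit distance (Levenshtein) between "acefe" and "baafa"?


Computing edit distance: "acefe" -> "baafa"
DP table:
           b    a    a    f    a
      0    1    2    3    4    5
  a   1    1    1    2    3    4
  c   2    2    2    2    3    4
  e   3    3    3    3    3    4
  f   4    4    4    4    3    4
  e   5    5    5    5    4    4
Edit distance = dp[5][5] = 4

4


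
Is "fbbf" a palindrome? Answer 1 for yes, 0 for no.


Input: fbbf
Reversed: fbbf
  Compare pos 0 ('f') with pos 3 ('f'): match
  Compare pos 1 ('b') with pos 2 ('b'): match
Result: palindrome

1


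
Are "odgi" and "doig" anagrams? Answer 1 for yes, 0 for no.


Strings: "odgi", "doig"
Sorted first:  dgio
Sorted second: dgio
Sorted forms match => anagrams

1


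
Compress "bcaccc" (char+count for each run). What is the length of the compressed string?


Input: bcaccc
Runs:
  'b' x 1 => "b1"
  'c' x 1 => "c1"
  'a' x 1 => "a1"
  'c' x 3 => "c3"
Compressed: "b1c1a1c3"
Compressed length: 8

8


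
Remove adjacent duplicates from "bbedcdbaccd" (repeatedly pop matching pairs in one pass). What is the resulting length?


Input: bbedcdbaccd
Stack-based adjacent duplicate removal:
  Read 'b': push. Stack: b
  Read 'b': matches stack top 'b' => pop. Stack: (empty)
  Read 'e': push. Stack: e
  Read 'd': push. Stack: ed
  Read 'c': push. Stack: edc
  Read 'd': push. Stack: edcd
  Read 'b': push. Stack: edcdb
  Read 'a': push. Stack: edcdba
  Read 'c': push. Stack: edcdbac
  Read 'c': matches stack top 'c' => pop. Stack: edcdba
  Read 'd': push. Stack: edcdbad
Final stack: "edcdbad" (length 7)

7


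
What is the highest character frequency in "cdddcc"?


Input: cdddcc
Character counts:
  'c': 3
  'd': 3
Maximum frequency: 3

3


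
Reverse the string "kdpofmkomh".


Input: kdpofmkomh
Reading characters right to left:
  Position 9: 'h'
  Position 8: 'm'
  Position 7: 'o'
  Position 6: 'k'
  Position 5: 'm'
  Position 4: 'f'
  Position 3: 'o'
  Position 2: 'p'
  Position 1: 'd'
  Position 0: 'k'
Reversed: hmokmfopdk

hmokmfopdk


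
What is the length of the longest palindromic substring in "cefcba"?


Input: "cefcba"
Checking substrings for palindromes:
  No multi-char palindromic substrings found
Longest palindromic substring: "c" with length 1

1


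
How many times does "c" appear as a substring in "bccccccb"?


Searching for "c" in "bccccccb"
Scanning each position:
  Position 0: "b" => no
  Position 1: "c" => MATCH
  Position 2: "c" => MATCH
  Position 3: "c" => MATCH
  Position 4: "c" => MATCH
  Position 5: "c" => MATCH
  Position 6: "c" => MATCH
  Position 7: "b" => no
Total occurrences: 6

6


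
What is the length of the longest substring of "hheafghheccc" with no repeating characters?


Input: "hheafghheccc"
Sliding window (track last position of each char):
  Position 0 ('h'): window [0,0] length 1 -- new best
  Position 1 ('h'): repeat (last at 0), move window start to 1
  Position 1 ('h'): window [1,1] length 1
  Position 2 ('e'): window [1,2] length 2 -- new best
  Position 3 ('a'): window [1,3] length 3 -- new best
  Position 4 ('f'): window [1,4] length 4 -- new best
  Position 5 ('g'): window [1,5] length 5 -- new best
  Position 6 ('h'): repeat (last at 1), move window start to 2
  Position 6 ('h'): window [2,6] length 5
  Position 7 ('h'): repeat (last at 6), move window start to 7
  Position 7 ('h'): window [7,7] length 1
  Position 8 ('e'): window [7,8] length 2
  Position 9 ('c'): window [7,9] length 3
  Position 10 ('c'): repeat (last at 9), move window start to 10
  Position 10 ('c'): window [10,10] length 1
  Position 11 ('c'): repeat (last at 10), move window start to 11
  Position 11 ('c'): window [11,11] length 1
Longest substring with no repeats: "heafg" with length 5

5


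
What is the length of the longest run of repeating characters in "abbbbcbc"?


Input: "abbbbcbc"
Scanning for longest run:
  Position 1 ('b'): new char, reset run to 1
  Position 2 ('b'): continues run of 'b', length=2
  Position 3 ('b'): continues run of 'b', length=3
  Position 4 ('b'): continues run of 'b', length=4
  Position 5 ('c'): new char, reset run to 1
  Position 6 ('b'): new char, reset run to 1
  Position 7 ('c'): new char, reset run to 1
Longest run: 'b' with length 4

4


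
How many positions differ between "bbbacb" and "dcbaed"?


Comparing "bbbacb" and "dcbaed" position by position:
  Position 0: 'b' vs 'd' => DIFFER
  Position 1: 'b' vs 'c' => DIFFER
  Position 2: 'b' vs 'b' => same
  Position 3: 'a' vs 'a' => same
  Position 4: 'c' vs 'e' => DIFFER
  Position 5: 'b' vs 'd' => DIFFER
Positions that differ: 4

4


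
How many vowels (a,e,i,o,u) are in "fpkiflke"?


Input: fpkiflke
Checking each character:
  'f' at position 0: consonant
  'p' at position 1: consonant
  'k' at position 2: consonant
  'i' at position 3: vowel (running total: 1)
  'f' at position 4: consonant
  'l' at position 5: consonant
  'k' at position 6: consonant
  'e' at position 7: vowel (running total: 2)
Total vowels: 2

2


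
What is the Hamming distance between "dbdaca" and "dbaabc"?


Comparing "dbdaca" and "dbaabc" position by position:
  Position 0: 'd' vs 'd' => same
  Position 1: 'b' vs 'b' => same
  Position 2: 'd' vs 'a' => differ
  Position 3: 'a' vs 'a' => same
  Position 4: 'c' vs 'b' => differ
  Position 5: 'a' vs 'c' => differ
Total differences (Hamming distance): 3

3


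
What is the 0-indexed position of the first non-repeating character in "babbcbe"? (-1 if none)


Input: babbcbe
Character frequencies:
  'a': 1
  'b': 4
  'c': 1
  'e': 1
Scanning left to right for freq == 1:
  Position 0 ('b'): freq=4, skip
  Position 1 ('a'): unique! => answer = 1

1


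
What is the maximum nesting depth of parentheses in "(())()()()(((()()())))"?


Input: "(())()()()(((()()())))"
Tracking depth:
  Position 0 '(': depth becomes 1
  Position 1 '(': depth becomes 2
  Position 2 ')': depth becomes 1
  Position 3 ')': depth becomes 0
  Position 4 '(': depth becomes 1
  Position 5 ')': depth becomes 0
  Position 6 '(': depth becomes 1
  Position 7 ')': depth becomes 0
  Position 8 '(': depth becomes 1
  Position 9 ')': depth becomes 0
  Position 10 '(': depth becomes 1
  Position 11 '(': depth becomes 2
  Position 12 '(': depth becomes 3
  Position 13 '(': depth becomes 4
  Position 14 ')': depth becomes 3
  Position 15 '(': depth becomes 4
  Position 16 ')': depth becomes 3
  Position 17 '(': depth becomes 4
  Position 18 ')': depth becomes 3
  Position 19 ')': depth becomes 2
  Position 20 ')': depth becomes 1
  Position 21 ')': depth becomes 0
Maximum depth reached: 4

4


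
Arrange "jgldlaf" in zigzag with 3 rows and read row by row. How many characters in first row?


Zigzag "jgldlaf" into 3 rows:
Placing characters:
  'j' => row 0
  'g' => row 1
  'l' => row 2
  'd' => row 1
  'l' => row 0
  'a' => row 1
  'f' => row 2
Rows:
  Row 0: "jl"
  Row 1: "gda"
  Row 2: "lf"
First row length: 2

2


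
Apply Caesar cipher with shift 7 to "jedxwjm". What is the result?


Caesar cipher: shift "jedxwjm" by 7
  'j' (pos 9) + 7 = pos 16 = 'q'
  'e' (pos 4) + 7 = pos 11 = 'l'
  'd' (pos 3) + 7 = pos 10 = 'k'
  'x' (pos 23) + 7 = pos 4 = 'e'
  'w' (pos 22) + 7 = pos 3 = 'd'
  'j' (pos 9) + 7 = pos 16 = 'q'
  'm' (pos 12) + 7 = pos 19 = 't'
Result: qlkedqt

qlkedqt


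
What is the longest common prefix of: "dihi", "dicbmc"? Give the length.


Words: dihi, dicbmc
  Position 0: all 'd' => match
  Position 1: all 'i' => match
  Position 2: ('h', 'c') => mismatch, stop
LCP = "di" (length 2)

2


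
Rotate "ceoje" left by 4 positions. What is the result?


Input: "ceoje", rotate left by 4
First 4 characters: "ceoj"
Remaining characters: "e"
Concatenate remaining + first: "e" + "ceoj" = "eceoj"

eceoj


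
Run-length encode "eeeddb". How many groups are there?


Input: eeeddb
Scanning for consecutive runs:
  Group 1: 'e' x 3 (positions 0-2)
  Group 2: 'd' x 2 (positions 3-4)
  Group 3: 'b' x 1 (positions 5-5)
Total groups: 3

3


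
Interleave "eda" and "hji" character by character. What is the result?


Interleaving "eda" and "hji":
  Position 0: 'e' from first, 'h' from second => "eh"
  Position 1: 'd' from first, 'j' from second => "dj"
  Position 2: 'a' from first, 'i' from second => "ai"
Result: ehdjai

ehdjai


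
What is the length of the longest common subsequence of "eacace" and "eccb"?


LCS of "eacace" and "eccb"
DP table:
           e    c    c    b
      0    0    0    0    0
  e   0    1    1    1    1
  a   0    1    1    1    1
  c   0    1    2    2    2
  a   0    1    2    2    2
  c   0    1    2    3    3
  e   0    1    2    3    3
LCS length = dp[6][4] = 3

3


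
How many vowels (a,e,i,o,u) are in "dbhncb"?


Input: dbhncb
Checking each character:
  'd' at position 0: consonant
  'b' at position 1: consonant
  'h' at position 2: consonant
  'n' at position 3: consonant
  'c' at position 4: consonant
  'b' at position 5: consonant
Total vowels: 0

0


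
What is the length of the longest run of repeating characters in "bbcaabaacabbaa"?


Input: "bbcaabaacabbaa"
Scanning for longest run:
  Position 1 ('b'): continues run of 'b', length=2
  Position 2 ('c'): new char, reset run to 1
  Position 3 ('a'): new char, reset run to 1
  Position 4 ('a'): continues run of 'a', length=2
  Position 5 ('b'): new char, reset run to 1
  Position 6 ('a'): new char, reset run to 1
  Position 7 ('a'): continues run of 'a', length=2
  Position 8 ('c'): new char, reset run to 1
  Position 9 ('a'): new char, reset run to 1
  Position 10 ('b'): new char, reset run to 1
  Position 11 ('b'): continues run of 'b', length=2
  Position 12 ('a'): new char, reset run to 1
  Position 13 ('a'): continues run of 'a', length=2
Longest run: 'b' with length 2

2


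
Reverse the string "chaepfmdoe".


Input: chaepfmdoe
Reading characters right to left:
  Position 9: 'e'
  Position 8: 'o'
  Position 7: 'd'
  Position 6: 'm'
  Position 5: 'f'
  Position 4: 'p'
  Position 3: 'e'
  Position 2: 'a'
  Position 1: 'h'
  Position 0: 'c'
Reversed: eodmfpeahc

eodmfpeahc


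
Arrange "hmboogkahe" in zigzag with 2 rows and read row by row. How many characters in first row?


Zigzag "hmboogkahe" into 2 rows:
Placing characters:
  'h' => row 0
  'm' => row 1
  'b' => row 0
  'o' => row 1
  'o' => row 0
  'g' => row 1
  'k' => row 0
  'a' => row 1
  'h' => row 0
  'e' => row 1
Rows:
  Row 0: "hbokh"
  Row 1: "mogae"
First row length: 5

5


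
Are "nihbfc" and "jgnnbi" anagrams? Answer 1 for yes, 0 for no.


Strings: "nihbfc", "jgnnbi"
Sorted first:  bcfhin
Sorted second: bgijnn
Differ at position 1: 'c' vs 'g' => not anagrams

0


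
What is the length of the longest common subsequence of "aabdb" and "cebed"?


LCS of "aabdb" and "cebed"
DP table:
           c    e    b    e    d
      0    0    0    0    0    0
  a   0    0    0    0    0    0
  a   0    0    0    0    0    0
  b   0    0    0    1    1    1
  d   0    0    0    1    1    2
  b   0    0    0    1    1    2
LCS length = dp[5][5] = 2

2


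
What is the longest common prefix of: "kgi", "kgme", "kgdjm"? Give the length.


Words: kgi, kgme, kgdjm
  Position 0: all 'k' => match
  Position 1: all 'g' => match
  Position 2: ('i', 'm', 'd') => mismatch, stop
LCP = "kg" (length 2)

2


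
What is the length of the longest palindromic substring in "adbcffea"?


Input: "adbcffea"
Checking substrings for palindromes:
  [4:6] "ff" (len 2) => palindrome
Longest palindromic substring: "ff" with length 2

2


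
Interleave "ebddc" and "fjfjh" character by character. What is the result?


Interleaving "ebddc" and "fjfjh":
  Position 0: 'e' from first, 'f' from second => "ef"
  Position 1: 'b' from first, 'j' from second => "bj"
  Position 2: 'd' from first, 'f' from second => "df"
  Position 3: 'd' from first, 'j' from second => "dj"
  Position 4: 'c' from first, 'h' from second => "ch"
Result: efbjdfdjch

efbjdfdjch


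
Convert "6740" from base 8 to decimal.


Input: "6740" in base 8
Positional expansion:
  Digit '6' (value 6) x 8^3 = 3072
  Digit '7' (value 7) x 8^2 = 448
  Digit '4' (value 4) x 8^1 = 32
  Digit '0' (value 0) x 8^0 = 0
Sum = 3552

3552


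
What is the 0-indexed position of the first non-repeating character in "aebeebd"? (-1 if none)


Input: aebeebd
Character frequencies:
  'a': 1
  'b': 2
  'd': 1
  'e': 3
Scanning left to right for freq == 1:
  Position 0 ('a'): unique! => answer = 0

0


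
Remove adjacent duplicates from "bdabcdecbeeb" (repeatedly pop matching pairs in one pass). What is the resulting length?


Input: bdabcdecbeeb
Stack-based adjacent duplicate removal:
  Read 'b': push. Stack: b
  Read 'd': push. Stack: bd
  Read 'a': push. Stack: bda
  Read 'b': push. Stack: bdab
  Read 'c': push. Stack: bdabc
  Read 'd': push. Stack: bdabcd
  Read 'e': push. Stack: bdabcde
  Read 'c': push. Stack: bdabcdec
  Read 'b': push. Stack: bdabcdecb
  Read 'e': push. Stack: bdabcdecbe
  Read 'e': matches stack top 'e' => pop. Stack: bdabcdecb
  Read 'b': matches stack top 'b' => pop. Stack: bdabcdec
Final stack: "bdabcdec" (length 8)

8


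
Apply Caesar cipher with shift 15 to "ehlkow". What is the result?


Caesar cipher: shift "ehlkow" by 15
  'e' (pos 4) + 15 = pos 19 = 't'
  'h' (pos 7) + 15 = pos 22 = 'w'
  'l' (pos 11) + 15 = pos 0 = 'a'
  'k' (pos 10) + 15 = pos 25 = 'z'
  'o' (pos 14) + 15 = pos 3 = 'd'
  'w' (pos 22) + 15 = pos 11 = 'l'
Result: twazdl

twazdl


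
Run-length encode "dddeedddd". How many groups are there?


Input: dddeedddd
Scanning for consecutive runs:
  Group 1: 'd' x 3 (positions 0-2)
  Group 2: 'e' x 2 (positions 3-4)
  Group 3: 'd' x 4 (positions 5-8)
Total groups: 3

3


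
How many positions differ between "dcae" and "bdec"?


Comparing "dcae" and "bdec" position by position:
  Position 0: 'd' vs 'b' => DIFFER
  Position 1: 'c' vs 'd' => DIFFER
  Position 2: 'a' vs 'e' => DIFFER
  Position 3: 'e' vs 'c' => DIFFER
Positions that differ: 4

4


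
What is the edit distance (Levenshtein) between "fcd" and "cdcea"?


Computing edit distance: "fcd" -> "cdcea"
DP table:
           c    d    c    e    a
      0    1    2    3    4    5
  f   1    1    2    3    4    5
  c   2    1    2    2    3    4
  d   3    2    1    2    3    4
Edit distance = dp[3][5] = 4

4


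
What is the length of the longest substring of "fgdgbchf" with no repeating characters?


Input: "fgdgbchf"
Sliding window (track last position of each char):
  Position 0 ('f'): window [0,0] length 1 -- new best
  Position 1 ('g'): window [0,1] length 2 -- new best
  Position 2 ('d'): window [0,2] length 3 -- new best
  Position 3 ('g'): repeat (last at 1), move window start to 2
  Position 3 ('g'): window [2,3] length 2
  Position 4 ('b'): window [2,4] length 3
  Position 5 ('c'): window [2,5] length 4 -- new best
  Position 6 ('h'): window [2,6] length 5 -- new best
  Position 7 ('f'): window [2,7] length 6 -- new best
Longest substring with no repeats: "dgbchf" with length 6

6


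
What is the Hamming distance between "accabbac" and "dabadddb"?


Comparing "accabbac" and "dabadddb" position by position:
  Position 0: 'a' vs 'd' => differ
  Position 1: 'c' vs 'a' => differ
  Position 2: 'c' vs 'b' => differ
  Position 3: 'a' vs 'a' => same
  Position 4: 'b' vs 'd' => differ
  Position 5: 'b' vs 'd' => differ
  Position 6: 'a' vs 'd' => differ
  Position 7: 'c' vs 'b' => differ
Total differences (Hamming distance): 7

7


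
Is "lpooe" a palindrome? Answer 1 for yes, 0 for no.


Input: lpooe
Reversed: eoopl
  Compare pos 0 ('l') with pos 4 ('e'): MISMATCH
  Compare pos 1 ('p') with pos 3 ('o'): MISMATCH
Result: not a palindrome

0


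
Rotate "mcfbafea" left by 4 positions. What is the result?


Input: "mcfbafea", rotate left by 4
First 4 characters: "mcfb"
Remaining characters: "afea"
Concatenate remaining + first: "afea" + "mcfb" = "afeamcfb"

afeamcfb


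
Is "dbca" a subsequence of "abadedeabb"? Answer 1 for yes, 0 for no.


Check if "dbca" is a subsequence of "abadedeabb"
Greedy scan:
  Position 0 ('a'): no match needed
  Position 1 ('b'): no match needed
  Position 2 ('a'): no match needed
  Position 3 ('d'): matches sub[0] = 'd'
  Position 4 ('e'): no match needed
  Position 5 ('d'): no match needed
  Position 6 ('e'): no match needed
  Position 7 ('a'): no match needed
  Position 8 ('b'): matches sub[1] = 'b'
  Position 9 ('b'): no match needed
Only matched 2/4 characters => not a subsequence

0


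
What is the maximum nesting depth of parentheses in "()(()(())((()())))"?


Input: "()(()(())((()())))"
Tracking depth:
  Position 0 '(': depth becomes 1
  Position 1 ')': depth becomes 0
  Position 2 '(': depth becomes 1
  Position 3 '(': depth becomes 2
  Position 4 ')': depth becomes 1
  Position 5 '(': depth becomes 2
  Position 6 '(': depth becomes 3
  Position 7 ')': depth becomes 2
  Position 8 ')': depth becomes 1
  Position 9 '(': depth becomes 2
  Position 10 '(': depth becomes 3
  Position 11 '(': depth becomes 4
  Position 12 ')': depth becomes 3
  Position 13 '(': depth becomes 4
  Position 14 ')': depth becomes 3
  Position 15 ')': depth becomes 2
  Position 16 ')': depth becomes 1
  Position 17 ')': depth becomes 0
Maximum depth reached: 4

4


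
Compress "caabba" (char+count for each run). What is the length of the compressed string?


Input: caabba
Runs:
  'c' x 1 => "c1"
  'a' x 2 => "a2"
  'b' x 2 => "b2"
  'a' x 1 => "a1"
Compressed: "c1a2b2a1"
Compressed length: 8

8


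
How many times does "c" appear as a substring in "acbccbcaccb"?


Searching for "c" in "acbccbcaccb"
Scanning each position:
  Position 0: "a" => no
  Position 1: "c" => MATCH
  Position 2: "b" => no
  Position 3: "c" => MATCH
  Position 4: "c" => MATCH
  Position 5: "b" => no
  Position 6: "c" => MATCH
  Position 7: "a" => no
  Position 8: "c" => MATCH
  Position 9: "c" => MATCH
  Position 10: "b" => no
Total occurrences: 6

6


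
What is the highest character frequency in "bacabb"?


Input: bacabb
Character counts:
  'a': 2
  'b': 3
  'c': 1
Maximum frequency: 3

3


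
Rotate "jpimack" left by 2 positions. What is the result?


Input: "jpimack", rotate left by 2
First 2 characters: "jp"
Remaining characters: "imack"
Concatenate remaining + first: "imack" + "jp" = "imackjp"

imackjp


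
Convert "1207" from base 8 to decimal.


Input: "1207" in base 8
Positional expansion:
  Digit '1' (value 1) x 8^3 = 512
  Digit '2' (value 2) x 8^2 = 128
  Digit '0' (value 0) x 8^1 = 0
  Digit '7' (value 7) x 8^0 = 7
Sum = 647

647


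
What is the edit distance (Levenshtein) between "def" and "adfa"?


Computing edit distance: "def" -> "adfa"
DP table:
           a    d    f    a
      0    1    2    3    4
  d   1    1    1    2    3
  e   2    2    2    2    3
  f   3    3    3    2    3
Edit distance = dp[3][4] = 3

3


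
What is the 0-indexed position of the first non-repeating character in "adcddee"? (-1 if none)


Input: adcddee
Character frequencies:
  'a': 1
  'c': 1
  'd': 3
  'e': 2
Scanning left to right for freq == 1:
  Position 0 ('a'): unique! => answer = 0

0


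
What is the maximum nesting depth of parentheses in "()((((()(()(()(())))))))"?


Input: "()((((()(()(()(())))))))"
Tracking depth:
  Position 0 '(': depth becomes 1
  Position 1 ')': depth becomes 0
  Position 2 '(': depth becomes 1
  Position 3 '(': depth becomes 2
  Position 4 '(': depth becomes 3
  Position 5 '(': depth becomes 4
  Position 6 '(': depth becomes 5
  Position 7 ')': depth becomes 4
  Position 8 '(': depth becomes 5
  Position 9 '(': depth becomes 6
  Position 10 ')': depth becomes 5
  Position 11 '(': depth becomes 6
  Position 12 '(': depth becomes 7
  Position 13 ')': depth becomes 6
  Position 14 '(': depth becomes 7
  Position 15 '(': depth becomes 8
  Position 16 ')': depth becomes 7
  Position 17 ')': depth becomes 6
  Position 18 ')': depth becomes 5
  Position 19 ')': depth becomes 4
  Position 20 ')': depth becomes 3
  Position 21 ')': depth becomes 2
  Position 22 ')': depth becomes 1
  Position 23 ')': depth becomes 0
Maximum depth reached: 8

8


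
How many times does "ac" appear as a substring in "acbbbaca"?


Searching for "ac" in "acbbbaca"
Scanning each position:
  Position 0: "ac" => MATCH
  Position 1: "cb" => no
  Position 2: "bb" => no
  Position 3: "bb" => no
  Position 4: "ba" => no
  Position 5: "ac" => MATCH
  Position 6: "ca" => no
Total occurrences: 2

2


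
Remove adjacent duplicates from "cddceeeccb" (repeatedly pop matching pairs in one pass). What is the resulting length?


Input: cddceeeccb
Stack-based adjacent duplicate removal:
  Read 'c': push. Stack: c
  Read 'd': push. Stack: cd
  Read 'd': matches stack top 'd' => pop. Stack: c
  Read 'c': matches stack top 'c' => pop. Stack: (empty)
  Read 'e': push. Stack: e
  Read 'e': matches stack top 'e' => pop. Stack: (empty)
  Read 'e': push. Stack: e
  Read 'c': push. Stack: ec
  Read 'c': matches stack top 'c' => pop. Stack: e
  Read 'b': push. Stack: eb
Final stack: "eb" (length 2)

2


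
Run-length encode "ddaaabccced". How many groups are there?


Input: ddaaabccced
Scanning for consecutive runs:
  Group 1: 'd' x 2 (positions 0-1)
  Group 2: 'a' x 3 (positions 2-4)
  Group 3: 'b' x 1 (positions 5-5)
  Group 4: 'c' x 3 (positions 6-8)
  Group 5: 'e' x 1 (positions 9-9)
  Group 6: 'd' x 1 (positions 10-10)
Total groups: 6

6


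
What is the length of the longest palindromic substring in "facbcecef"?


Input: "facbcecef"
Checking substrings for palindromes:
  [2:5] "cbc" (len 3) => palindrome
  [4:7] "cec" (len 3) => palindrome
  [5:8] "ece" (len 3) => palindrome
Longest palindromic substring: "cbc" with length 3

3
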